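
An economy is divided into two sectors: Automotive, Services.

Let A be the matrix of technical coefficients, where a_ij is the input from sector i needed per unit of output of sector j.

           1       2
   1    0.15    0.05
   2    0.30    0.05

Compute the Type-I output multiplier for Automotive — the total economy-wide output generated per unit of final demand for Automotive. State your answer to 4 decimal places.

I − A =
  [   0.85    -0.05]
  [  -0.30     0.95]
det(I−A) = (0.85)(0.95) − (-0.05)(-0.30) = 0.7925
adj(I−A) = [[0.95, 0.05], [0.30, 0.85]]
(I − A)⁻¹ = adj(I−A) / det(I−A) ≈
  [   1.19874     0.06309]
  [   0.37855     1.07256]
The output multiplier for sector j is the column-j sum of the Leontief inverse (I − A)⁻¹ = adj(I−A) / det(I−A).
Column 1 of adj(I−A): (0.95, 0.30); det(I−A) = 0.7925.
m_1 = (0.95 + 0.30) / 0.7925 = 1.25 / 0.7925 ≈ 1.5773.

m_1 = 1.5773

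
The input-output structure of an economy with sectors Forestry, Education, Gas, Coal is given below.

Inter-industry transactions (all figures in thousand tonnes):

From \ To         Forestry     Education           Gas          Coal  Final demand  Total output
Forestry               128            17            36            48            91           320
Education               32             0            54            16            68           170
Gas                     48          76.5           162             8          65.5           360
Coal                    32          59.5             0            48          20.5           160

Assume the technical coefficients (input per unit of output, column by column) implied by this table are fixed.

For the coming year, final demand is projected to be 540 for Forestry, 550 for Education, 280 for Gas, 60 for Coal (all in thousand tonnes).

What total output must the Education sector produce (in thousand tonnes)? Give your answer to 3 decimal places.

x_2 = 1137.693

Technical coefficients a_ij = z_ij / X_j:
  a_11 = 128/320 = 0.40, a_21 = 32/320 = 0.10, a_31 = 48/320 = 0.15, a_41 = 32/320 = 0.10
  a_12 = 17/170 = 0.10, a_22 = 0/170 = 0.00, a_32 = 76.5/170 = 0.45, a_42 = 59.5/170 = 0.35
  a_13 = 36/360 = 0.10, a_23 = 54/360 = 0.15, a_33 = 162/360 = 0.45, a_43 = 0/360 = 0.00
  a_14 = 48/160 = 0.30, a_24 = 16/160 = 0.10, a_34 = 8/160 = 0.05, a_44 = 48/160 = 0.30
I − A =
  [   0.60    -0.10    -0.10    -0.30]
  [  -0.10     1.00    -0.15    -0.10]
  [  -0.15    -0.45     0.55    -0.05]
  [  -0.10    -0.35     0.00     0.70]
Compute the cofactors C_ij = (−1)^(i+j)·(3×3 minor ij) of I−A; the adjugate is their transpose:
adj(I−A) = Cᵀ =
  [ 0.315875   0.129500   0.092750   0.160500]
  [ 0.060500   0.203500   0.066500   0.059750]
  [ 0.142500   0.212750   0.350500   0.116500]
  [ 0.075375   0.120250   0.046500   0.262250]
det(I−A) = Σ_j (I−A)_1j·C_1j = (0.60)(0.315875) + (-0.10)(0.060500) + (-0.10)(0.142500) + (-0.30)(0.075375) = 0.1466125
(I − A)⁻¹ = adj(I−A) / det(I−A) ≈
  [   2.1545     0.8833     0.6326     1.0947]
  [   0.4127     1.3880     0.4536     0.4075]
  [   0.9719     1.4511     2.3907     0.7946]
  [   0.5141     0.8202     0.3172     1.7887]
x = (I − A)⁻¹ d = adj(I−A)·d / det(I−A), with det(I−A) = 0.1466125:
  x_1 = (0.315875·540 + 0.129500·550 + 0.092750·280 + 0.160500·60) / 0.1466125 = 277.3975 / 0.1466125 ≈ 1892.045
  x_2 = (0.060500·540 + 0.203500·550 + 0.066500·280 + 0.059750·60) / 0.1466125 = 166.80 / 0.1466125 ≈ 1137.693
  x_3 = (0.142500·540 + 0.212750·550 + 0.350500·280 + 0.116500·60) / 0.1466125 = 299.0925 / 0.1466125 ≈ 2040.020
  x_4 = (0.075375·540 + 0.120250·550 + 0.046500·280 + 0.262250·60) / 0.1466125 = 135.595 / 0.1466125 ≈ 924.853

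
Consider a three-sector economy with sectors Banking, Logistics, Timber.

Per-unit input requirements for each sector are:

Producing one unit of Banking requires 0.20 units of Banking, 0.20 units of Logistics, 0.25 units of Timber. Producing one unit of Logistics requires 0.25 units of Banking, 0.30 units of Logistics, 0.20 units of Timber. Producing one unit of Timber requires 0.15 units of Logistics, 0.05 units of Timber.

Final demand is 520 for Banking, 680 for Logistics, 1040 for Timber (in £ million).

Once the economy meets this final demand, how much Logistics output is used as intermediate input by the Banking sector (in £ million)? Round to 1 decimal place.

I − A =
  [   0.80    -0.25     0.00]
  [  -0.20     0.70    -0.15]
  [  -0.25    -0.20     0.95]
Cofactors of I−A, C_ij = (−1)^(i+j)·(minor ij) (rows/columns in the sector order above):
  C_11 = (0.70)(0.95) − (-0.15)(-0.20) = 0.6350
  C_12 = −[(-0.20)(0.95) − (-0.15)(-0.25)] = 0.2275
  C_13 = (-0.20)(-0.20) − (0.70)(-0.25) = 0.2150
  C_21 = −[(-0.25)(0.95) − (0.00)(-0.20)] = 0.2375
  C_22 = (0.80)(0.95) − (0.00)(-0.25) = 0.7600
  C_23 = −[(0.80)(-0.20) − (-0.25)(-0.25)] = 0.2225
  C_31 = (-0.25)(-0.15) − (0.00)(0.70) = 0.0375
  C_32 = −[(0.80)(-0.15) − (0.00)(-0.20)] = 0.1200
  C_33 = (0.80)(0.70) − (-0.25)(-0.20) = 0.5100
det(I−A) = Σ_j (I−A)_1j·C_1j = (0.80)(0.6350) + (-0.25)(0.2275) + (0.00)(0.2150) = 0.451125
adj(I−A) = Cᵀ =
  [ 0.6350   0.2375   0.0375]
  [ 0.2275   0.7600   0.1200]
  [ 0.2150   0.2225   0.5100]
(I − A)⁻¹ = adj(I−A) / det(I−A) ≈
  [   1.4076     0.5265     0.0831]
  [   0.5043     1.6847     0.2660]
  [   0.4766     0.4932     1.1305]
First solve x = (I − A)⁻¹ d = adj(I−A)·d / det(I−A); in particular x_1 = (0.6350·520 + 0.2375·680 + 0.0375·1040) / 0.451125 = 530.70 / 0.451125 ≈ 1176.392.
Intermediate flow from 2 to 1: z_21 = a_21 · x_1 = 0.20 × 530.70 / 0.451125 = 106.14 / 0.451125 ≈ 235.3.

z_21 = 235.3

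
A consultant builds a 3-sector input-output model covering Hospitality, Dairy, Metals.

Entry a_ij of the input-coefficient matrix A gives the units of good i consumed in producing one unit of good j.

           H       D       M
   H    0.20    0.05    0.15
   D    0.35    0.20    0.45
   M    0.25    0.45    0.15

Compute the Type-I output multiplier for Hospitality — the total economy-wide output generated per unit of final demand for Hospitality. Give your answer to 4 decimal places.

I − A =
  [   0.80    -0.05    -0.15]
  [  -0.35     0.80    -0.45]
  [  -0.25    -0.45     0.85]
Cofactors of I−A, C_ij = (−1)^(i+j)·(minor ij) (rows/columns in the sector order above):
  C_11 = (0.80)(0.85) − (-0.45)(-0.45) = 0.4775
  C_12 = −[(-0.35)(0.85) − (-0.45)(-0.25)] = 0.4100
  C_13 = (-0.35)(-0.45) − (0.80)(-0.25) = 0.3575
  C_21 = −[(-0.05)(0.85) − (-0.15)(-0.45)] = 0.1100
  C_22 = (0.80)(0.85) − (-0.15)(-0.25) = 0.6425
  C_23 = −[(0.80)(-0.45) − (-0.05)(-0.25)] = 0.3725
  C_31 = (-0.05)(-0.45) − (-0.15)(0.80) = 0.1425
  C_32 = −[(0.80)(-0.45) − (-0.15)(-0.35)] = 0.4125
  C_33 = (0.80)(0.80) − (-0.05)(-0.35) = 0.6225
det(I−A) = Σ_j (I−A)_1j·C_1j = (0.80)(0.4775) + (-0.05)(0.4100) + (-0.15)(0.3575) = 0.307875
adj(I−A) = Cᵀ =
  [ 0.4775   0.1100   0.1425]
  [ 0.4100   0.6425   0.4125]
  [ 0.3575   0.3725   0.6225]
(I − A)⁻¹ = adj(I−A) / det(I−A) ≈
  [   1.55095     0.35729     0.46285]
  [   1.33171     2.08689     1.33983]
  [   1.16119     1.20991     2.02192]
The output multiplier for sector j is the column-j sum of the Leontief inverse (I − A)⁻¹ = adj(I−A) / det(I−A).
Column H of adj(I−A): (0.4775, 0.4100, 0.3575); det(I−A) = 0.307875.
m_H = (0.4775 + 0.4100 + 0.3575) / 0.307875 = 1.245 / 0.307875 ≈ 4.0438.

m_H = 4.0438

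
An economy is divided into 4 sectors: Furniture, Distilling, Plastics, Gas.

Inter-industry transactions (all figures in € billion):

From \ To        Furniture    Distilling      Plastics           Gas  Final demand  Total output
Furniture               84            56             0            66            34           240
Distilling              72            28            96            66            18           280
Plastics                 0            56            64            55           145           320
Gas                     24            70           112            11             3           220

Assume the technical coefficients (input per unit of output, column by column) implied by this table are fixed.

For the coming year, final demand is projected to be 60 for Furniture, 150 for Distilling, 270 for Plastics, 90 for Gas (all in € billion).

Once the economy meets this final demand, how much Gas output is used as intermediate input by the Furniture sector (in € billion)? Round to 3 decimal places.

Technical coefficients a_ij = z_ij / X_j:
  a_11 = 84/240 = 0.35, a_21 = 72/240 = 0.30, a_31 = 0/240 = 0.00, a_41 = 24/240 = 0.10
  a_12 = 56/280 = 0.20, a_22 = 28/280 = 0.10, a_32 = 56/280 = 0.20, a_42 = 70/280 = 0.25
  a_13 = 0/320 = 0.00, a_23 = 96/320 = 0.30, a_33 = 64/320 = 0.20, a_43 = 112/320 = 0.35
  a_14 = 66/220 = 0.30, a_24 = 66/220 = 0.30, a_34 = 55/220 = 0.25, a_44 = 11/220 = 0.05
I − A =
  [   0.65    -0.20     0.00    -0.30]
  [  -0.30     0.90    -0.30    -0.30]
  [   0.00    -0.20     0.80    -0.25]
  [  -0.10    -0.25    -0.35     0.95]
Compute the cofactors C_ij = (−1)^(i+j)·(3×3 minor ij) of I−A; the adjugate is their transpose:
adj(I−A) = Cᵀ =
  [ 0.448500   0.215500   0.195000   0.261000]
  [ 0.233250   0.413125   0.276000   0.276750]
  [ 0.104250   0.163125   0.394500   0.188250]
  [ 0.147000   0.191500   0.238500   0.381000]
det(I−A) = Σ_j (I−A)_1j·C_1j = (0.65)(0.448500) + (-0.20)(0.233250) + (0.00)(0.104250) + (-0.30)(0.147000) = 0.200775
(I − A)⁻¹ = adj(I−A) / det(I−A) ≈
  [   2.2338     1.0733     0.9712     1.3000]
  [   1.1617     2.0577     1.3747     1.3784]
  [   0.5192     0.8125     1.9649     0.9376]
  [   0.7322     0.9538     1.1879     1.8976]
First solve x = (I − A)⁻¹ d = adj(I−A)·d / det(I−A); in particular x_1 = (0.448500·60 + 0.215500·150 + 0.195000·270 + 0.261000·90) / 0.200775 = 135.375 / 0.200775 ≈ 674.26223.
Intermediate flow from 4 to 1: z_41 = a_41 · x_1 = 0.10 × 135.375 / 0.200775 = 13.5375 / 0.200775 ≈ 67.426.

z_41 = 67.426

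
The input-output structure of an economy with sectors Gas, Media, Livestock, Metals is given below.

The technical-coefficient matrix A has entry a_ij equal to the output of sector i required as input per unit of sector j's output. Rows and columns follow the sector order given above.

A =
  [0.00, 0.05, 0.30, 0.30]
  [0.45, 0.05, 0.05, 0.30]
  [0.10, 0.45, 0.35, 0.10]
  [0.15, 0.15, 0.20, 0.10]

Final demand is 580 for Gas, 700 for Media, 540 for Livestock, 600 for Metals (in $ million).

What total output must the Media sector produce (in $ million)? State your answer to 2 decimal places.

x_2 = 2840.03

I − A =
  [   1.00    -0.05    -0.30    -0.30]
  [  -0.45     0.95    -0.05    -0.30]
  [  -0.10    -0.45     0.65    -0.10]
  [  -0.15    -0.15    -0.20     0.90]
Compute the cofactors C_ij = (−1)^(i+j)·(3×3 minor ij) of I−A; the adjugate is their transpose:
adj(I−A) = Cᵀ =
  [ 0.459500   0.210500   0.307500   0.257500]
  [ 0.294750   0.498250   0.264750   0.293750]
  [ 0.304500   0.409500   0.724500   0.318500]
  [ 0.193375   0.209125   0.256375   0.490875]
det(I−A) = Σ_j (I−A)_1j·C_1j = (1.00)(0.459500) + (-0.05)(0.294750) + (-0.30)(0.304500) + (-0.30)(0.193375) = 0.2954
(I − A)⁻¹ = adj(I−A) / det(I−A) ≈
  [   1.5555     0.7126     1.0410     0.8717]
  [   0.9978     1.6867     0.8962     0.9944]
  [   1.0308     1.3863     2.4526     1.0782]
  [   0.6546     0.7079     0.8679     1.6617]
x = (I − A)⁻¹ d = adj(I−A)·d / det(I−A), with det(I−A) = 0.2954:
  x_1 = (0.459500·580 + 0.210500·700 + 0.307500·540 + 0.257500·600) / 0.2954 = 734.41 / 0.2954 ≈ 2486.15
  x_2 = (0.294750·580 + 0.498250·700 + 0.264750·540 + 0.293750·600) / 0.2954 = 838.945 / 0.2954 ≈ 2840.03
  x_3 = (0.304500·580 + 0.409500·700 + 0.724500·540 + 0.318500·600) / 0.2954 = 1045.59 / 0.2954 ≈ 3539.57
  x_4 = (0.193375·580 + 0.209125·700 + 0.256375·540 + 0.490875·600) / 0.2954 = 691.5125 / 0.2954 ≈ 2340.94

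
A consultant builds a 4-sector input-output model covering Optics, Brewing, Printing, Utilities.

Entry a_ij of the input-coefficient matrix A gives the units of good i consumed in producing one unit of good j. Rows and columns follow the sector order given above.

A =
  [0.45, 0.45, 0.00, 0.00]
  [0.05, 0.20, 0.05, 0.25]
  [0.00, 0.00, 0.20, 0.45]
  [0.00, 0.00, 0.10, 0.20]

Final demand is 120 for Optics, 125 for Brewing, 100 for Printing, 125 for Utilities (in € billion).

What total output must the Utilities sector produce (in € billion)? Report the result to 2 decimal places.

I − A =
  [   0.55    -0.45     0.00     0.00]
  [  -0.05     0.80    -0.05    -0.25]
  [   0.00     0.00     0.80    -0.45]
  [   0.00     0.00    -0.10     0.80]
Compute the cofactors C_ij = (−1)^(i+j)·(3×3 minor ij) of I−A; the adjugate is their transpose:
adj(I−A) = Cᵀ =
  [ 0.476000   0.267750   0.029250   0.100125]
  [ 0.029750   0.327250   0.035750   0.122375]
  [ 0.000000   0.000000   0.334000   0.187875]
  [ 0.000000   0.000000   0.041750   0.334000]
det(I−A) = Σ_j (I−A)_1j·C_1j = (0.55)(0.476000) + (-0.45)(0.029750) + (0.00)(0.000000) + (0.00)(0.000000) = 0.2484125
(I − A)⁻¹ = adj(I−A) / det(I−A) ≈
  [   1.9162     1.0778     0.1177     0.4031]
  [   0.1198     1.3174     0.1439     0.4926]
  [   0.0000     0.0000     1.3445     0.7563]
  [   0.0000     0.0000     0.1681     1.3445]
x = (I − A)⁻¹ d = adj(I−A)·d / det(I−A), with det(I−A) = 0.2484125:
  x_1 = (0.476000·120 + 0.267750·125 + 0.029250·100 + 0.100125·125) / 0.2484125 = 106.029375 / 0.2484125 ≈ 426.83
  x_2 = (0.029750·120 + 0.327250·125 + 0.035750·100 + 0.122375·125) / 0.2484125 = 63.348125 / 0.2484125 ≈ 255.01
  x_3 = (0.000000·120 + 0.000000·125 + 0.334000·100 + 0.187875·125) / 0.2484125 = 56.884375 / 0.2484125 ≈ 228.99
  x_4 = (0.000000·120 + 0.000000·125 + 0.041750·100 + 0.334000·125) / 0.2484125 = 45.925 / 0.2484125 ≈ 184.87

x_4 = 184.87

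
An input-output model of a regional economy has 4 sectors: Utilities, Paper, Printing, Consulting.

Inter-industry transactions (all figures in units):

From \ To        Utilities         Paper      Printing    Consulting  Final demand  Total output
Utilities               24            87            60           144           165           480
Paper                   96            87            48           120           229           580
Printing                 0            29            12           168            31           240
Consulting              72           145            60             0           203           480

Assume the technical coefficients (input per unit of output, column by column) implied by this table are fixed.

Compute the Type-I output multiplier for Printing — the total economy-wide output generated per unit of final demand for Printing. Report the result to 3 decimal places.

Technical coefficients a_ij = z_ij / X_j:
  a_11 = 24/480 = 0.05, a_21 = 96/480 = 0.20, a_31 = 0/480 = 0.00, a_41 = 72/480 = 0.15
  a_12 = 87/580 = 0.15, a_22 = 87/580 = 0.15, a_32 = 29/580 = 0.05, a_42 = 145/580 = 0.25
  a_13 = 60/240 = 0.25, a_23 = 48/240 = 0.20, a_33 = 12/240 = 0.05, a_43 = 60/240 = 0.25
  a_14 = 144/480 = 0.30, a_24 = 120/480 = 0.25, a_34 = 168/480 = 0.35, a_44 = 0/480 = 0.00
I − A =
  [   0.95    -0.15    -0.25    -0.30]
  [  -0.20     0.85    -0.20    -0.25]
  [   0.00    -0.05     0.95    -0.35]
  [  -0.15    -0.25    -0.25     1.00]
Compute the cofactors C_ij = (−1)^(i+j)·(3×3 minor ij) of I−A; the adjugate is their transpose:
adj(I−A) = Cᵀ =
  [ 0.643125   0.238750   0.315000   0.362875]
  [ 0.218625   0.763500   0.314750   0.366625]
  [ 0.074000   0.136250   0.659250   0.287000]
  [ 0.169625   0.260750   0.290750   0.726625]
det(I−A) = Σ_j (I−A)_1j·C_1j = (0.95)(0.643125) + (-0.15)(0.218625) + (-0.25)(0.074000) + (-0.30)(0.169625) = 0.5087875
(I − A)⁻¹ = adj(I−A) / det(I−A) ≈
  [   1.2640     0.4693     0.6191     0.7132]
  [   0.4297     1.5006     0.6186     0.7206]
  [   0.1454     0.2678     1.2957     0.5641]
  [   0.3334     0.5125     0.5715     1.4282]
The output multiplier for sector j is the column-j sum of the Leontief inverse (I − A)⁻¹ = adj(I−A) / det(I−A).
Column 3 of adj(I−A): (0.315000, 0.314750, 0.659250, 0.290750); det(I−A) = 0.5087875.
m_3 = (0.315000 + 0.314750 + 0.659250 + 0.290750) / 0.5087875 = 1.57975 / 0.5087875 ≈ 3.105.

m_3 = 3.105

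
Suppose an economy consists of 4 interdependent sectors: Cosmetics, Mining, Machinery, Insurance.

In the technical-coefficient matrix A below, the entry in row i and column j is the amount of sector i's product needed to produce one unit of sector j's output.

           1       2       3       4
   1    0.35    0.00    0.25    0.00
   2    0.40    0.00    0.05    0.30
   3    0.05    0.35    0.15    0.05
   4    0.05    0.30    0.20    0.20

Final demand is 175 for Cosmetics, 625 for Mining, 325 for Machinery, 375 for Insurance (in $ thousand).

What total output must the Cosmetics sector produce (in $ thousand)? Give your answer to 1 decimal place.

I − A =
  [   0.65     0.00    -0.25     0.00]
  [  -0.40     1.00    -0.05    -0.30]
  [  -0.05    -0.35     0.85    -0.05]
  [  -0.05    -0.30    -0.20     0.80]
Compute the cofactors C_ij = (−1)^(i+j)·(3×3 minor ij) of I−A; the adjugate is their transpose:
adj(I−A) = Cᵀ =
  [ 0.557750   0.073750   0.177500   0.038750]
  [ 0.285875   0.424875   0.148750   0.168625]
  [ 0.161250   0.191750   0.461500   0.100750]
  [ 0.182375   0.211875   0.182250   0.493625]
det(I−A) = Σ_j (I−A)_1j·C_1j = (0.65)(0.557750) + (0.00)(0.285875) + (-0.25)(0.161250) + (0.00)(0.182375) = 0.322225
(I − A)⁻¹ = adj(I−A) / det(I−A) ≈
  [   1.7309     0.2289     0.5509     0.1203]
  [   0.8872     1.3186     0.4616     0.5233]
  [   0.5004     0.5951     1.4322     0.3127]
  [   0.5660     0.6575     0.5656     1.5319]
x = (I − A)⁻¹ d = adj(I−A)·d / det(I−A), with det(I−A) = 0.322225:
  x_1 = (0.557750·175 + 0.073750·625 + 0.177500·325 + 0.038750·375) / 0.322225 = 215.91875 / 0.322225 ≈ 670.1
  x_2 = (0.285875·175 + 0.424875·625 + 0.148750·325 + 0.168625·375) / 0.322225 = 427.153125 / 0.322225 ≈ 1325.6
  x_3 = (0.161250·175 + 0.191750·625 + 0.461500·325 + 0.100750·375) / 0.322225 = 335.83125 / 0.322225 ≈ 1042.2
  x_4 = (0.182375·175 + 0.211875·625 + 0.182250·325 + 0.493625·375) / 0.322225 = 408.678125 / 0.322225 ≈ 1268.3

x_1 = 670.1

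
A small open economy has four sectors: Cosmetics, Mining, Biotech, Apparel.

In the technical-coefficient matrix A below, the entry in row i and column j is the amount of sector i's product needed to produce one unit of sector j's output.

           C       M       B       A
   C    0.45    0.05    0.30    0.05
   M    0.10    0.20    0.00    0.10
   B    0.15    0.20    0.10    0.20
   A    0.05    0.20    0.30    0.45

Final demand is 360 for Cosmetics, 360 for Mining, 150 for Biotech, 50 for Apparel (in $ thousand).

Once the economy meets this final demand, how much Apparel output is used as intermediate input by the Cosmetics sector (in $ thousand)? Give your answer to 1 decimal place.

I − A =
  [   0.55    -0.05    -0.30    -0.05]
  [  -0.10     0.80     0.00    -0.10]
  [  -0.15    -0.20     0.90    -0.20]
  [  -0.05    -0.20    -0.30     0.55]
Compute the cofactors C_ij = (−1)^(i+j)·(3×3 minor ij) of I−A; the adjugate is their transpose:
adj(I−A) = Cᵀ =
  [ 0.324000   0.078750   0.139500   0.094500]
  [ 0.052500   0.207000   0.036000   0.055500]
  [ 0.087000   0.088125   0.225000   0.105750]
  [ 0.096000   0.130500   0.148500   0.349500]
det(I−A) = Σ_j (I−A)_1j·C_1j = (0.55)(0.324000) + (-0.05)(0.052500) + (-0.30)(0.087000) + (-0.05)(0.096000) = 0.144675
(I − A)⁻¹ = adj(I−A) / det(I−A) ≈
  [   2.2395     0.5443     0.9642     0.6532]
  [   0.3629     1.4308     0.2488     0.3836]
  [   0.6013     0.6091     1.5552     0.7309]
  [   0.6636     0.9020     1.0264     2.4158]
First solve x = (I − A)⁻¹ d = adj(I−A)·d / det(I−A); in particular x_C = (0.324000·360 + 0.078750·360 + 0.139500·150 + 0.094500·50) / 0.144675 = 170.64 / 0.144675 ≈ 1179.471.
Intermediate flow from A to C: z_AC = a_AC · x_C = 0.05 × 170.64 / 0.144675 = 8.532 / 0.144675 ≈ 59.0.

z_AC = 59.0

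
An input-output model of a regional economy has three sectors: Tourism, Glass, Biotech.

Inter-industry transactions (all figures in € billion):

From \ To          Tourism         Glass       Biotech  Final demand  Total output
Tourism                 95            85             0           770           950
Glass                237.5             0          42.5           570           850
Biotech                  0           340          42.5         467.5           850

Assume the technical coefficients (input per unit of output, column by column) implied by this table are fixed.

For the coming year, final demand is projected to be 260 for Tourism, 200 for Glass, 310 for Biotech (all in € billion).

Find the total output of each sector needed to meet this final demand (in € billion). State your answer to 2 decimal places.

x_T = 322.59, x_G = 303.35, x_B = 454.04

Technical coefficients a_ij = z_ij / X_j:
  a_TT = 95/950 = 0.10, a_GT = 237.5/950 = 0.25, a_BT = 0/950 = 0.00
  a_TG = 85/850 = 0.10, a_GG = 0/850 = 0.00, a_BG = 340/850 = 0.40
  a_TB = 0/850 = 0.00, a_GB = 42.5/850 = 0.05, a_BB = 42.5/850 = 0.05
I − A =
  [   0.90    -0.10     0.00]
  [  -0.25     1.00    -0.05]
  [   0.00    -0.40     0.95]
Cofactors of I−A, C_ij = (−1)^(i+j)·(minor ij) (rows/columns in the sector order above):
  C_11 = (1.00)(0.95) − (-0.05)(-0.40) = 0.9300
  C_12 = −[(-0.25)(0.95) − (-0.05)(0.00)] = 0.2375
  C_13 = (-0.25)(-0.40) − (1.00)(0.00) = 0.1000
  C_21 = −[(-0.10)(0.95) − (0.00)(-0.40)] = 0.0950
  C_22 = (0.90)(0.95) − (0.00)(0.00) = 0.8550
  C_23 = −[(0.90)(-0.40) − (-0.10)(0.00)] = 0.3600
  C_31 = (-0.10)(-0.05) − (0.00)(1.00) = 0.0050
  C_32 = −[(0.90)(-0.05) − (0.00)(-0.25)] = 0.0450
  C_33 = (0.90)(1.00) − (-0.10)(-0.25) = 0.8750
det(I−A) = Σ_j (I−A)_1j·C_1j = (0.90)(0.9300) + (-0.10)(0.2375) + (0.00)(0.1000) = 0.81325
adj(I−A) = Cᵀ =
  [ 0.9300   0.0950   0.0050]
  [ 0.2375   0.8550   0.0450]
  [ 0.1000   0.3600   0.8750]
(I − A)⁻¹ = adj(I−A) / det(I−A) ≈
  [   1.1436     0.1168     0.0061]
  [   0.2920     1.0513     0.0553]
  [   0.1230     0.4427     1.0759]
x = (I − A)⁻¹ d = adj(I−A)·d / det(I−A), with det(I−A) = 0.81325:
  x_T = (0.9300·260 + 0.0950·200 + 0.0050·310) / 0.81325 = 262.35 / 0.81325 ≈ 322.59
  x_G = (0.2375·260 + 0.8550·200 + 0.0450·310) / 0.81325 = 246.70 / 0.81325 ≈ 303.35
  x_B = (0.1000·260 + 0.3600·200 + 0.8750·310) / 0.81325 = 369.25 / 0.81325 ≈ 454.04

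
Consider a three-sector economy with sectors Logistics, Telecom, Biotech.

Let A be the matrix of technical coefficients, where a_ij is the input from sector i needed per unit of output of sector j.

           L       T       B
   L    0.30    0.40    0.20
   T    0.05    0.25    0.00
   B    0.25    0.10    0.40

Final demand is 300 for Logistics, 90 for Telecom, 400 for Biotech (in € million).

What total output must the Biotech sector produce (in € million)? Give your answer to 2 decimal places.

x_B = 1039.89

I − A =
  [   0.70    -0.40    -0.20]
  [  -0.05     0.75     0.00]
  [  -0.25    -0.10     0.60]
Cofactors of I−A, C_ij = (−1)^(i+j)·(minor ij) (rows/columns in the sector order above):
  C_11 = (0.75)(0.60) − (0.00)(-0.10) = 0.4500
  C_12 = −[(-0.05)(0.60) − (0.00)(-0.25)] = 0.0300
  C_13 = (-0.05)(-0.10) − (0.75)(-0.25) = 0.1925
  C_21 = −[(-0.40)(0.60) − (-0.20)(-0.10)] = 0.2600
  C_22 = (0.70)(0.60) − (-0.20)(-0.25) = 0.3700
  C_23 = −[(0.70)(-0.10) − (-0.40)(-0.25)] = 0.1700
  C_31 = (-0.40)(0.00) − (-0.20)(0.75) = 0.1500
  C_32 = −[(0.70)(0.00) − (-0.20)(-0.05)] = 0.0100
  C_33 = (0.70)(0.75) − (-0.40)(-0.05) = 0.5050
det(I−A) = Σ_j (I−A)_1j·C_1j = (0.70)(0.4500) + (-0.40)(0.0300) + (-0.20)(0.1925) = 0.2645
adj(I−A) = Cᵀ =
  [ 0.4500   0.2600   0.1500]
  [ 0.0300   0.3700   0.0100]
  [ 0.1925   0.1700   0.5050]
(I − A)⁻¹ = adj(I−A) / det(I−A) ≈
  [   1.7013     0.9830     0.5671]
  [   0.1134     1.3989     0.0378]
  [   0.7278     0.6427     1.9093]
x = (I − A)⁻¹ d = adj(I−A)·d / det(I−A), with det(I−A) = 0.2645:
  x_L = (0.4500·300 + 0.2600·90 + 0.1500·400) / 0.2645 = 218.40 / 0.2645 ≈ 825.71
  x_T = (0.0300·300 + 0.3700·90 + 0.0100·400) / 0.2645 = 46.30 / 0.2645 ≈ 175.05
  x_B = (0.1925·300 + 0.1700·90 + 0.5050·400) / 0.2645 = 275.05 / 0.2645 ≈ 1039.89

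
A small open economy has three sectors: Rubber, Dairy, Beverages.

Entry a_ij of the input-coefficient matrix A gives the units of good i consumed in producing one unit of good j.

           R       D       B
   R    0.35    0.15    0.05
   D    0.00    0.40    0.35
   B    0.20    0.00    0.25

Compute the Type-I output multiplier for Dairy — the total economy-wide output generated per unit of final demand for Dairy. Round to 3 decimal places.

m_D = 2.246

I − A =
  [   0.65    -0.15    -0.05]
  [   0.00     0.60    -0.35]
  [  -0.20     0.00     0.75]
Cofactors of I−A, C_ij = (−1)^(i+j)·(minor ij) (rows/columns in the sector order above):
  C_11 = (0.60)(0.75) − (-0.35)(0.00) = 0.4500
  C_12 = −[(0.00)(0.75) − (-0.35)(-0.20)] = 0.0700
  C_13 = (0.00)(0.00) − (0.60)(-0.20) = 0.1200
  C_21 = −[(-0.15)(0.75) − (-0.05)(0.00)] = 0.1125
  C_22 = (0.65)(0.75) − (-0.05)(-0.20) = 0.4775
  C_23 = −[(0.65)(0.00) − (-0.15)(-0.20)] = 0.0300
  C_31 = (-0.15)(-0.35) − (-0.05)(0.60) = 0.0825
  C_32 = −[(0.65)(-0.35) − (-0.05)(0.00)] = 0.2275
  C_33 = (0.65)(0.60) − (-0.15)(0.00) = 0.3900
det(I−A) = Σ_j (I−A)_1j·C_1j = (0.65)(0.4500) + (-0.15)(0.0700) + (-0.05)(0.1200) = 0.2760
adj(I−A) = Cᵀ =
  [ 0.4500   0.1125   0.0825]
  [ 0.0700   0.4775   0.2275]
  [ 0.1200   0.0300   0.3900]
(I − A)⁻¹ = adj(I−A) / det(I−A) ≈
  [   1.6304     0.4076     0.2989]
  [   0.2536     1.7301     0.8243]
  [   0.4348     0.1087     1.4130]
The output multiplier for sector j is the column-j sum of the Leontief inverse (I − A)⁻¹ = adj(I−A) / det(I−A).
Column D of adj(I−A): (0.1125, 0.4775, 0.0300); det(I−A) = 0.2760.
m_D = (0.1125 + 0.4775 + 0.0300) / 0.2760 = 0.62 / 0.2760 ≈ 2.246.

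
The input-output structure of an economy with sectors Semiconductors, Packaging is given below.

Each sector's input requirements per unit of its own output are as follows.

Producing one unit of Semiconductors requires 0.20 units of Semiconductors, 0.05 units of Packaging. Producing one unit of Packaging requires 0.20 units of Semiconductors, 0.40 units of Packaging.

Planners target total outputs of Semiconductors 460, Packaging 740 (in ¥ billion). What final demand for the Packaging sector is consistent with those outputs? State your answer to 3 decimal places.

I − A =
  [   0.80    -0.20]
  [  -0.05     0.60]
d = (I − A) x:
  d_1 = (+0.80)·460 + (-0.20)·740 = 220.000
  d_2 = (-0.05)·460 + (+0.60)·740 = 421.000

d_2 = 421.000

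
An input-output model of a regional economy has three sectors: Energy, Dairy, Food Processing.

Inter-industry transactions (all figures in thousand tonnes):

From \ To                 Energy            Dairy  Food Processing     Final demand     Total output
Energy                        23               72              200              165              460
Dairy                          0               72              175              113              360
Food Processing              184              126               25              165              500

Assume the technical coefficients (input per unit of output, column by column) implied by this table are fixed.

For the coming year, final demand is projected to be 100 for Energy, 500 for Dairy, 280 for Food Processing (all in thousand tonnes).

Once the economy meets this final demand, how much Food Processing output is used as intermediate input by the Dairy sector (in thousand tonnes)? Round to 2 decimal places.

z_32 = 372.36

Technical coefficients a_ij = z_ij / X_j:
  a_11 = 23/460 = 0.05, a_21 = 0/460 = 0.00, a_31 = 184/460 = 0.40
  a_12 = 72/360 = 0.20, a_22 = 72/360 = 0.20, a_32 = 126/360 = 0.35
  a_13 = 200/500 = 0.40, a_23 = 175/500 = 0.35, a_33 = 25/500 = 0.05
I − A =
  [   0.95    -0.20    -0.40]
  [   0.00     0.80    -0.35]
  [  -0.40    -0.35     0.95]
Cofactors of I−A, C_ij = (−1)^(i+j)·(minor ij) (rows/columns in the sector order above):
  C_11 = (0.80)(0.95) − (-0.35)(-0.35) = 0.6375
  C_12 = −[(0.00)(0.95) − (-0.35)(-0.40)] = 0.1400
  C_13 = (0.00)(-0.35) − (0.80)(-0.40) = 0.3200
  C_21 = −[(-0.20)(0.95) − (-0.40)(-0.35)] = 0.3300
  C_22 = (0.95)(0.95) − (-0.40)(-0.40) = 0.7425
  C_23 = −[(0.95)(-0.35) − (-0.20)(-0.40)] = 0.4125
  C_31 = (-0.20)(-0.35) − (-0.40)(0.80) = 0.3900
  C_32 = −[(0.95)(-0.35) − (-0.40)(0.00)] = 0.3325
  C_33 = (0.95)(0.80) − (-0.20)(0.00) = 0.7600
det(I−A) = Σ_j (I−A)_1j·C_1j = (0.95)(0.6375) + (-0.20)(0.1400) + (-0.40)(0.3200) = 0.449625
adj(I−A) = Cᵀ =
  [ 0.6375   0.3300   0.3900]
  [ 0.1400   0.7425   0.3325]
  [ 0.3200   0.4125   0.7600]
(I − A)⁻¹ = adj(I−A) / det(I−A) ≈
  [   1.4178     0.7339     0.8674]
  [   0.3114     1.6514     0.7395]
  [   0.7117     0.9174     1.6903]
First solve x = (I − A)⁻¹ d = adj(I−A)·d / det(I−A); in particular x_2 = (0.1400·100 + 0.7425·500 + 0.3325·280) / 0.449625 = 478.35 / 0.449625 ≈ 1063.8866.
Intermediate flow from 3 to 2: z_32 = a_32 · x_2 = 0.35 × 478.35 / 0.449625 = 167.4225 / 0.449625 ≈ 372.36.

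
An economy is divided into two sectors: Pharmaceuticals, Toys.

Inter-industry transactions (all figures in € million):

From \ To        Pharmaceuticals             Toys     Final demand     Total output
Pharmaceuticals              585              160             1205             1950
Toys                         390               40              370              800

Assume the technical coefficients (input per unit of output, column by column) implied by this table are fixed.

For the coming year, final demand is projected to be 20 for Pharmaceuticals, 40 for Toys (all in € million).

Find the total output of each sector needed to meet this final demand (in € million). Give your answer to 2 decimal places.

Technical coefficients a_ij = z_ij / X_j:
  a_PP = 585/1950 = 0.30, a_TP = 390/1950 = 0.20
  a_PT = 160/800 = 0.20, a_TT = 40/800 = 0.05
I − A =
  [   0.70    -0.20]
  [  -0.20     0.95]
det(I−A) = (0.70)(0.95) − (-0.20)(-0.20) = 0.6250
adj(I−A) = [[0.95, 0.20], [0.20, 0.70]]
(I − A)⁻¹ = adj(I−A) / det(I−A) ≈
  [   1.5200     0.3200]
  [   0.3200     1.1200]
x = (I − A)⁻¹ d = adj(I−A)·d / det(I−A), with det(I−A) = 0.6250:
  x_P = (0.95·20 + 0.20·40) / 0.6250 = 27.00 / 0.6250 = 43.20
  x_T = (0.20·20 + 0.70·40) / 0.6250 = 32.00 / 0.6250 = 51.20

x_P = 43.20, x_T = 51.20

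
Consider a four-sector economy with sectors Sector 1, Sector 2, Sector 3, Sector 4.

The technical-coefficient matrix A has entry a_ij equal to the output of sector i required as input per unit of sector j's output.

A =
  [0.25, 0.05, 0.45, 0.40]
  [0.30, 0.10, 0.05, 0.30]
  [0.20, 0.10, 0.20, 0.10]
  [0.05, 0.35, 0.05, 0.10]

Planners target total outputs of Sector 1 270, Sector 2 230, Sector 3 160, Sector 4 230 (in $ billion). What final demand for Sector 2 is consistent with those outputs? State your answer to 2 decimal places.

I − A =
  [   0.75    -0.05    -0.45    -0.40]
  [  -0.30     0.90    -0.05    -0.30]
  [  -0.20    -0.10     0.80    -0.10]
  [  -0.05    -0.35    -0.05     0.90]
d = (I − A) x:
  d_1 = (+0.75)·270 + (-0.05)·230 + (-0.45)·160 + (-0.40)·230 = 27.00
  d_2 = (-0.30)·270 + (+0.90)·230 + (-0.05)·160 + (-0.30)·230 = 49.00
  d_3 = (-0.20)·270 + (-0.10)·230 + (+0.80)·160 + (-0.10)·230 = 28.00
  d_4 = (-0.05)·270 + (-0.35)·230 + (-0.05)·160 + (+0.90)·230 = 105.00

d_2 = 49.00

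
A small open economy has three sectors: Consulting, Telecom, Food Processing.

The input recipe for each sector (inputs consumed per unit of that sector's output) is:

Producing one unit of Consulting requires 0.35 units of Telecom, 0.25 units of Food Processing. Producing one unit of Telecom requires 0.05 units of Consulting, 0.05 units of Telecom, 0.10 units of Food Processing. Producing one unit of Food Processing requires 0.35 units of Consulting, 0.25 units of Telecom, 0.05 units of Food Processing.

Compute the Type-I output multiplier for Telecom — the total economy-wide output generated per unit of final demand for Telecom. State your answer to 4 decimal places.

I − A =
  [   1.00    -0.05    -0.35]
  [  -0.35     0.95    -0.25]
  [  -0.25    -0.10     0.95]
Cofactors of I−A, C_ij = (−1)^(i+j)·(minor ij) (rows/columns in the sector order above):
  C_11 = (0.95)(0.95) − (-0.25)(-0.10) = 0.8775
  C_12 = −[(-0.35)(0.95) − (-0.25)(-0.25)] = 0.3950
  C_13 = (-0.35)(-0.10) − (0.95)(-0.25) = 0.2725
  C_21 = −[(-0.05)(0.95) − (-0.35)(-0.10)] = 0.0825
  C_22 = (1.00)(0.95) − (-0.35)(-0.25) = 0.8625
  C_23 = −[(1.00)(-0.10) − (-0.05)(-0.25)] = 0.1125
  C_31 = (-0.05)(-0.25) − (-0.35)(0.95) = 0.3450
  C_32 = −[(1.00)(-0.25) − (-0.35)(-0.35)] = 0.3725
  C_33 = (1.00)(0.95) − (-0.05)(-0.35) = 0.9325
det(I−A) = Σ_j (I−A)_1j·C_1j = (1.00)(0.8775) + (-0.05)(0.3950) + (-0.35)(0.2725) = 0.762375
adj(I−A) = Cᵀ =
  [ 0.8775   0.0825   0.3450]
  [ 0.3950   0.8625   0.3725]
  [ 0.2725   0.1125   0.9325]
(I − A)⁻¹ = adj(I−A) / det(I−A) ≈
  [   1.15101     0.10821     0.45253]
  [   0.51812     1.13133     0.48860]
  [   0.35744     0.14757     1.22315]
The output multiplier for sector j is the column-j sum of the Leontief inverse (I − A)⁻¹ = adj(I−A) / det(I−A).
Column T of adj(I−A): (0.0825, 0.8625, 0.1125); det(I−A) = 0.762375.
m_T = (0.0825 + 0.8625 + 0.1125) / 0.762375 = 1.0575 / 0.762375 ≈ 1.3871.

m_T = 1.3871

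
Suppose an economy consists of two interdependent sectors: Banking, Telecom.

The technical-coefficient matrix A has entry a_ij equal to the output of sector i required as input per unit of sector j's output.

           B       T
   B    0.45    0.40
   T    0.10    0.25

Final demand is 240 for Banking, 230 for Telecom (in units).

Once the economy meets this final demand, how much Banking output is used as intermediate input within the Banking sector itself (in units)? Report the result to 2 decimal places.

I − A =
  [   0.55    -0.40]
  [  -0.10     0.75]
det(I−A) = (0.55)(0.75) − (-0.40)(-0.10) = 0.3725
adj(I−A) = [[0.75, 0.40], [0.10, 0.55]]
(I − A)⁻¹ = adj(I−A) / det(I−A) ≈
  [   2.0134     1.0738]
  [   0.2685     1.4765]
First solve x = (I − A)⁻¹ d = adj(I−A)·d / det(I−A); in particular x_B = (0.75·240 + 0.40·230) / 0.3725 = 272.00 / 0.3725 ≈ 730.2013.
Intermediate flow from B to B: z_BB = a_BB · x_B = 0.45 × 272.00 / 0.3725 = 122.40 / 0.3725 ≈ 328.59.

z_BB = 328.59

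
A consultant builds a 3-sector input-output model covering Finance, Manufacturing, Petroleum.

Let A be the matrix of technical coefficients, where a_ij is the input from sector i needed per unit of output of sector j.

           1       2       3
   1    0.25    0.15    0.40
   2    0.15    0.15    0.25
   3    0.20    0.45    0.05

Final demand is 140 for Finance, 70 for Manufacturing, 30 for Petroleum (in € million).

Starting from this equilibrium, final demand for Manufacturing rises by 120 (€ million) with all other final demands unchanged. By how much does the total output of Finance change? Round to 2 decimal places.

Δx_1 = 97.39

I − A =
  [   0.75    -0.15    -0.40]
  [  -0.15     0.85    -0.25]
  [  -0.20    -0.45     0.95]
Cofactors of I−A, C_ij = (−1)^(i+j)·(minor ij) (rows/columns in the sector order above):
  C_11 = (0.85)(0.95) − (-0.25)(-0.45) = 0.6950
  C_12 = −[(-0.15)(0.95) − (-0.25)(-0.20)] = 0.1925
  C_13 = (-0.15)(-0.45) − (0.85)(-0.20) = 0.2375
  C_21 = −[(-0.15)(0.95) − (-0.40)(-0.45)] = 0.3225
  C_22 = (0.75)(0.95) − (-0.40)(-0.20) = 0.6325
  C_23 = −[(0.75)(-0.45) − (-0.15)(-0.20)] = 0.3675
  C_31 = (-0.15)(-0.25) − (-0.40)(0.85) = 0.3775
  C_32 = −[(0.75)(-0.25) − (-0.40)(-0.15)] = 0.2475
  C_33 = (0.75)(0.85) − (-0.15)(-0.15) = 0.6150
det(I−A) = Σ_j (I−A)_1j·C_1j = (0.75)(0.6950) + (-0.15)(0.1925) + (-0.40)(0.2375) = 0.397375
adj(I−A) = Cᵀ =
  [ 0.6950   0.3225   0.3775]
  [ 0.1925   0.6325   0.2475]
  [ 0.2375   0.3675   0.6150]
(I − A)⁻¹ = adj(I−A) / det(I−A) ≈
  [   1.7490     0.8116     0.9500]
  [   0.4844     1.5917     0.6228]
  [   0.5977     0.9248     1.5477]
Δx = (I − A)⁻¹ Δd with Δd having +120 in the Manufacturing component and 0 elsewhere.
So Δx_1 = L_12 · (+120), where L_12 = adj(I−A)_12 / det(I−A) = 0.3225 / 0.397375.
Δx_1 = 0.3225 × (+120) / 0.397375 = 38.70 / 0.397375 ≈ 97.39.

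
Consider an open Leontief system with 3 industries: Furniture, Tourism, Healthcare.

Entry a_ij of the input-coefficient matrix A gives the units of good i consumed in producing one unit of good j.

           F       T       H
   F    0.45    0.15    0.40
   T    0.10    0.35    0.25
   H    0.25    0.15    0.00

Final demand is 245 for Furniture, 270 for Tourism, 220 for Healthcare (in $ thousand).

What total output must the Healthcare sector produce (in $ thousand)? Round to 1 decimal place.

I − A =
  [   0.55    -0.15    -0.40]
  [  -0.10     0.65    -0.25]
  [  -0.25    -0.15     1.00]
Cofactors of I−A, C_ij = (−1)^(i+j)·(minor ij) (rows/columns in the sector order above):
  C_11 = (0.65)(1.00) − (-0.25)(-0.15) = 0.6125
  C_12 = −[(-0.10)(1.00) − (-0.25)(-0.25)] = 0.1625
  C_13 = (-0.10)(-0.15) − (0.65)(-0.25) = 0.1775
  C_21 = −[(-0.15)(1.00) − (-0.40)(-0.15)] = 0.2100
  C_22 = (0.55)(1.00) − (-0.40)(-0.25) = 0.4500
  C_23 = −[(0.55)(-0.15) − (-0.15)(-0.25)] = 0.1200
  C_31 = (-0.15)(-0.25) − (-0.40)(0.65) = 0.2975
  C_32 = −[(0.55)(-0.25) − (-0.40)(-0.10)] = 0.1775
  C_33 = (0.55)(0.65) − (-0.15)(-0.10) = 0.3425
det(I−A) = Σ_j (I−A)_1j·C_1j = (0.55)(0.6125) + (-0.15)(0.1625) + (-0.40)(0.1775) = 0.2415
adj(I−A) = Cᵀ =
  [ 0.6125   0.2100   0.2975]
  [ 0.1625   0.4500   0.1775]
  [ 0.1775   0.1200   0.3425]
(I − A)⁻¹ = adj(I−A) / det(I−A) ≈
  [   2.5362     0.8696     1.2319]
  [   0.6729     1.8634     0.7350]
  [   0.7350     0.4969     1.4182]
x = (I − A)⁻¹ d = adj(I−A)·d / det(I−A), with det(I−A) = 0.2415:
  x_F = (0.6125·245 + 0.2100·270 + 0.2975·220) / 0.2415 = 272.2125 / 0.2415 ≈ 1127.2
  x_T = (0.1625·245 + 0.4500·270 + 0.1775·220) / 0.2415 = 200.3625 / 0.2415 ≈ 829.7
  x_H = (0.1775·245 + 0.1200·270 + 0.3425·220) / 0.2415 = 151.2375 / 0.2415 ≈ 626.2

x_H = 626.2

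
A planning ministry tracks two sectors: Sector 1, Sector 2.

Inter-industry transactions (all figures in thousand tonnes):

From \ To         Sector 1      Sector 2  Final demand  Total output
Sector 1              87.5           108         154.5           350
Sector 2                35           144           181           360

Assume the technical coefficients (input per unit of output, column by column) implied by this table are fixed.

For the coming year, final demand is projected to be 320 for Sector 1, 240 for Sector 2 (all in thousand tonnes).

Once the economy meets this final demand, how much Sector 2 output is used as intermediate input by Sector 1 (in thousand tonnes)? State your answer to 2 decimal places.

Technical coefficients a_ij = z_ij / X_j:
  a_11 = 87.5/350 = 0.25, a_21 = 35/350 = 0.10
  a_12 = 108/360 = 0.30, a_22 = 144/360 = 0.40
I − A =
  [   0.75    -0.30]
  [  -0.10     0.60]
det(I−A) = (0.75)(0.60) − (-0.30)(-0.10) = 0.4200
adj(I−A) = [[0.60, 0.30], [0.10, 0.75]]
(I − A)⁻¹ = adj(I−A) / det(I−A) ≈
  [   1.4286     0.7143]
  [   0.2381     1.7857]
First solve x = (I − A)⁻¹ d = adj(I−A)·d / det(I−A); in particular x_1 = (0.60·320 + 0.30·240) / 0.4200 = 264.00 / 0.4200 ≈ 628.5714.
Intermediate flow from 2 to 1: z_21 = a_21 · x_1 = 0.10 × 264.00 / 0.4200 = 26.40 / 0.4200 ≈ 62.86.

z_21 = 62.86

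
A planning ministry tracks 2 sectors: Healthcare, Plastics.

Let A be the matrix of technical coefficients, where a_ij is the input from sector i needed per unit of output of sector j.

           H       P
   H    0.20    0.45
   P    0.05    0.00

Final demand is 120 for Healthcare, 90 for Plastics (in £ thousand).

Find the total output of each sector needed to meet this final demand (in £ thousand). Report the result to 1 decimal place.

x_H = 206.4, x_P = 100.3

I − A =
  [   0.80    -0.45]
  [  -0.05     1.00]
det(I−A) = (0.80)(1.00) − (-0.45)(-0.05) = 0.7775
adj(I−A) = [[1.00, 0.45], [0.05, 0.80]]
(I − A)⁻¹ = adj(I−A) / det(I−A) ≈
  [   1.2862     0.5788]
  [   0.0643     1.0289]
x = (I − A)⁻¹ d = adj(I−A)·d / det(I−A), with det(I−A) = 0.7775:
  x_H = (1.00·120 + 0.45·90) / 0.7775 = 160.50 / 0.7775 ≈ 206.4
  x_P = (0.05·120 + 0.80·90) / 0.7775 = 78.00 / 0.7775 ≈ 100.3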